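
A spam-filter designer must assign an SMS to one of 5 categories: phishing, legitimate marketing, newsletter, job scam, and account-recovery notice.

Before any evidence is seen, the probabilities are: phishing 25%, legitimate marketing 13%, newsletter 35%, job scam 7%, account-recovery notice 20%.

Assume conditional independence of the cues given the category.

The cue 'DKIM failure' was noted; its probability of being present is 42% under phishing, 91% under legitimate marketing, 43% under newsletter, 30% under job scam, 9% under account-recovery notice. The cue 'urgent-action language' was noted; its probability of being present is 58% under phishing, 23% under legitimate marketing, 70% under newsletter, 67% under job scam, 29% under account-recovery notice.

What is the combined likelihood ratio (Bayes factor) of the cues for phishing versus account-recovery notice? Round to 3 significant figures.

9.33

Take the product of per-cue likelihoods under each hypothesis, then divide.
  phishing: 0.42 × 0.58 = 0.2436
  account-recovery notice: 0.09 × 0.29 = 0.0261
Bayes factor = 0.2436 / 0.0261 ≈ 9.33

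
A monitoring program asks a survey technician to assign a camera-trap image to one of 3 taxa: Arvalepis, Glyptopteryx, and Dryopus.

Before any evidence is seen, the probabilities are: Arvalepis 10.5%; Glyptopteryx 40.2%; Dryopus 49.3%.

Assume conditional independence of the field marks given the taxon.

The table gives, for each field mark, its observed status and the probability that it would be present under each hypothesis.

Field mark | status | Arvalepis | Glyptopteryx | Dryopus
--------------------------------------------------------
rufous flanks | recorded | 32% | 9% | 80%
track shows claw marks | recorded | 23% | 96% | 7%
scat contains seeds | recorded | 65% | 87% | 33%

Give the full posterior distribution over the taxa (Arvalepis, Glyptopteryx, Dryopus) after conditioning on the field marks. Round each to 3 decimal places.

0.113, 0.681, 0.205

Multiply each prior by the joint likelihood of the field mark pattern:
  Arvalepis: 0.105 × 0.32 × 0.23 × 0.65 = 0.0050232
  Glyptopteryx: 0.402 × 0.09 × 0.96 × 0.87 = 0.030218
  Dryopus: 0.493 × 0.80 × 0.07 × 0.33 = 0.0091106
Marginal likelihood of the evidence = 0.044351.
P(Arvalepis | evidence) = 0.0050232 / 0.044351 ≈ 0.113
P(Glyptopteryx | evidence) = 0.030218 / 0.044351 ≈ 0.681
P(Dryopus | evidence) = 0.0091106 / 0.044351 ≈ 0.205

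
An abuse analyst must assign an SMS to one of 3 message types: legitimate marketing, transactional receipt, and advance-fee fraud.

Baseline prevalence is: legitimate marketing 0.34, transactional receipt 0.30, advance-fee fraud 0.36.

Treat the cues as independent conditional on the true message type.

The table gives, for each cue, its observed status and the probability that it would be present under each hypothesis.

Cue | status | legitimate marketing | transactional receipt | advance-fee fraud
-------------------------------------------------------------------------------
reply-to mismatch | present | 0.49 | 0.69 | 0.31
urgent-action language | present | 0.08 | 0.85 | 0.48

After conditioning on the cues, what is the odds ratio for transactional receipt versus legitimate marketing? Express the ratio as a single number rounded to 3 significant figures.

13.2

Unnormalized posterior weight (prior times the cue likelihoods) for each of the two hypotheses:
  transactional receipt: 0.30 × 0.69 × 0.85 = 0.17595
  legitimate marketing: 0.34 × 0.49 × 0.08 = 0.013328
Posterior odds = 0.17595 / 0.013328 ≈ 13.2.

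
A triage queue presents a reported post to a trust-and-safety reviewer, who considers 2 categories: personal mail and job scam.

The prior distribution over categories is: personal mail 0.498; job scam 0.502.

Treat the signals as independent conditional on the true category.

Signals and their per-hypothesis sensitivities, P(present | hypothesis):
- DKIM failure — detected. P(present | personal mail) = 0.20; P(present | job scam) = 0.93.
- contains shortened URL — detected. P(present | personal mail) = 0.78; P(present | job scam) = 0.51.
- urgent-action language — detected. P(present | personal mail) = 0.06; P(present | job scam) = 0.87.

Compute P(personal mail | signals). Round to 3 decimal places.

By Bayes' rule with conditional independence, the unnormalized weight for each hypothesis is prior × ∏ likelihoods:
  personal mail: 0.498 × 0.20 × 0.78 × 0.06 = 0.0046613
  job scam: 0.502 × 0.93 × 0.51 × 0.87 = 0.20715
The unnormalized weights sum to 0.21181.
P(personal mail | evidence) = 0.0046613 / 0.21181 ≈ 0.022.

0.022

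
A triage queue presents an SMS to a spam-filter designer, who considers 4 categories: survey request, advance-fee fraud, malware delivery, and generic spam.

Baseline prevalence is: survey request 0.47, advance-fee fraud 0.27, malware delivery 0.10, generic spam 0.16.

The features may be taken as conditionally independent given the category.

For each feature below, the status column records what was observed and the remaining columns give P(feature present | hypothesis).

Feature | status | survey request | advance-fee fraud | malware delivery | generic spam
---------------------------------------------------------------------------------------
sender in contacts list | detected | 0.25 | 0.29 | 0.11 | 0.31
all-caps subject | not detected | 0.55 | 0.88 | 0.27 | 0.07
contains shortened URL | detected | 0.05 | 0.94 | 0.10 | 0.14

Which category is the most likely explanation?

advance-fee fraud

For each hypothesis, the unnormalized posterior weight is prior × product of the feature likelihoods (using 1 − P(present | H) for each absent feature):
  survey request: 0.47 × 0.25 × (1 − 0.55) × 0.05 = 0.0026437
  advance-fee fraud: 0.27 × 0.29 × (1 − 0.88) × 0.94 = 0.0088322
  malware delivery: 0.10 × 0.11 × (1 − 0.27) × 0.10 = 0.000803
  generic spam: 0.16 × 0.31 × (1 − 0.07) × 0.14 = 0.0064579
Marginal likelihood of the evidence = 0.018737.
P(survey request | evidence) ≈ 0.0026437 / 0.018737 ≈ 0.141
P(advance-fee fraud | evidence) ≈ 0.0088322 / 0.018737 ≈ 0.471
P(malware delivery | evidence) ≈ 0.000803 / 0.018737 ≈ 0.043
P(generic spam | evidence) ≈ 0.0064579 / 0.018737 ≈ 0.345
The largest is 0.471, so advance-fee fraud is most probable.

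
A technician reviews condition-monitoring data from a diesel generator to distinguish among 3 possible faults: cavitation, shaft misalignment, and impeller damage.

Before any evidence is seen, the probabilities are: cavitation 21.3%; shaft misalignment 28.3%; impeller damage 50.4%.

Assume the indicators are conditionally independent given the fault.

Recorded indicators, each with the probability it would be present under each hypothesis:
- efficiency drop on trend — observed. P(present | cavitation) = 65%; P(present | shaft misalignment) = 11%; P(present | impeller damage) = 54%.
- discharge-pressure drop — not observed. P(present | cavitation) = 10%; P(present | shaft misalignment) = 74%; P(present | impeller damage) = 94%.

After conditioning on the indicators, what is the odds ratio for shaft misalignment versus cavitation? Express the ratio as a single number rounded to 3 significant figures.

The normalizing constant cancels in an odds ratio, so compute prior × likelihood for the two hypotheses only (using 1 − P(present | H) for each absent indicator):
  shaft misalignment: 0.283 × 0.11 × (1 − 0.74) = 0.0080938
  cavitation: 0.213 × 0.65 × (1 − 0.10) = 0.1246
Odds(shaft misalignment : cavitation) = 0.0080938 / 0.1246 ≈ 0.0650.

0.0650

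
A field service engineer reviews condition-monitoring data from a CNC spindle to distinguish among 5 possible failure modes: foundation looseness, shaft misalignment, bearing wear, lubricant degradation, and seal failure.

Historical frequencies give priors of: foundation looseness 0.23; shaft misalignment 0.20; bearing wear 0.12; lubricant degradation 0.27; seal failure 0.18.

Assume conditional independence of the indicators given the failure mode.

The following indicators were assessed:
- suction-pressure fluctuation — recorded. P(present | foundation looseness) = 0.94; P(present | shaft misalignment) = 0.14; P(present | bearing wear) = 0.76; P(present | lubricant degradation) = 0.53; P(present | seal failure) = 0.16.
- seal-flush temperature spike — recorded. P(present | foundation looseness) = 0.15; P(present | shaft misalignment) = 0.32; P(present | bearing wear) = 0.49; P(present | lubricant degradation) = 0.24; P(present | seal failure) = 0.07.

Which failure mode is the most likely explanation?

bearing wear

Multiply each prior by the joint likelihood of the indicator pattern:
  foundation looseness: 0.23 × 0.94 × 0.15 = 0.03243
  shaft misalignment: 0.20 × 0.14 × 0.32 = 0.00896
  bearing wear: 0.12 × 0.76 × 0.49 = 0.044688
  lubricant degradation: 0.27 × 0.53 × 0.24 = 0.034344
  seal failure: 0.18 × 0.16 × 0.07 = 0.002016
Normalizing constant Z = 0.03243 + 0.00896 + 0.044688 + 0.034344 + 0.002016 = 0.12244.
P(foundation looseness | evidence) ≈ 0.03243 / 0.12244 ≈ 0.265
P(shaft misalignment | evidence) ≈ 0.00896 / 0.12244 ≈ 0.073
P(bearing wear | evidence) ≈ 0.044688 / 0.12244 ≈ 0.365
P(lubricant degradation | evidence) ≈ 0.034344 / 0.12244 ≈ 0.281
P(seal failure | evidence) ≈ 0.002016 / 0.12244 ≈ 0.016
The largest is 0.365, so bearing wear is most probable.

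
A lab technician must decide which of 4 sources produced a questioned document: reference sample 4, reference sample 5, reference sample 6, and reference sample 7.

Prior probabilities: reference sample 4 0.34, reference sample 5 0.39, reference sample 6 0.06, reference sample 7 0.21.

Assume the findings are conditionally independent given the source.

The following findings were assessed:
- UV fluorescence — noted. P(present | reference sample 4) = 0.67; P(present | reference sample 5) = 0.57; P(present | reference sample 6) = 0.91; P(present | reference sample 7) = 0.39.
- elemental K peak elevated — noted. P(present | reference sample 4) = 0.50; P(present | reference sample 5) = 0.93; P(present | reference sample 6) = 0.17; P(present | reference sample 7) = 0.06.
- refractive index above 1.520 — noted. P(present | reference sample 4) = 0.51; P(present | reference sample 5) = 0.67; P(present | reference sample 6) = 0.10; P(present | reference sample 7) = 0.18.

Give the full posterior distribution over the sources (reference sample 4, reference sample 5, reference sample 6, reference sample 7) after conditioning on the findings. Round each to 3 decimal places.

0.293, 0.698, 0.005, 0.004

By Bayes' rule with conditional independence, the unnormalized weight for each hypothesis is prior × ∏ likelihoods:
  reference sample 4: 0.34 × 0.67 × 0.50 × 0.51 = 0.058089
  reference sample 5: 0.39 × 0.57 × 0.93 × 0.67 = 0.13852
  reference sample 6: 0.06 × 0.91 × 0.17 × 0.10 = 0.0009282
  reference sample 7: 0.21 × 0.39 × 0.06 × 0.18 = 0.00088452
Marginal likelihood of the evidence = 0.19842.
P(reference sample 4 | evidence) = 0.058089 / 0.19842 ≈ 0.293
P(reference sample 5 | evidence) = 0.13852 / 0.19842 ≈ 0.698
P(reference sample 6 | evidence) = 0.0009282 / 0.19842 ≈ 0.005
P(reference sample 7 | evidence) = 0.00088452 / 0.19842 ≈ 0.004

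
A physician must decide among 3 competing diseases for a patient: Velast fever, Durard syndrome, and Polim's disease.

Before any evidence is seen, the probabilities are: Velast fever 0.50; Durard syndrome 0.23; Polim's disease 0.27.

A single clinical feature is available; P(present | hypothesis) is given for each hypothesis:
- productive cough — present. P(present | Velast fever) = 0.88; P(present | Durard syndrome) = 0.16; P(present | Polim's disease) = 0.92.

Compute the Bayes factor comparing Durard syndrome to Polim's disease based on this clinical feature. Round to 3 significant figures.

0.174

Likelihood of this clinical feature under each hypothesis:
  Durard syndrome: 0.16
  Polim's disease: 0.92
Bayes factor = 0.16 / 0.92 ≈ 0.174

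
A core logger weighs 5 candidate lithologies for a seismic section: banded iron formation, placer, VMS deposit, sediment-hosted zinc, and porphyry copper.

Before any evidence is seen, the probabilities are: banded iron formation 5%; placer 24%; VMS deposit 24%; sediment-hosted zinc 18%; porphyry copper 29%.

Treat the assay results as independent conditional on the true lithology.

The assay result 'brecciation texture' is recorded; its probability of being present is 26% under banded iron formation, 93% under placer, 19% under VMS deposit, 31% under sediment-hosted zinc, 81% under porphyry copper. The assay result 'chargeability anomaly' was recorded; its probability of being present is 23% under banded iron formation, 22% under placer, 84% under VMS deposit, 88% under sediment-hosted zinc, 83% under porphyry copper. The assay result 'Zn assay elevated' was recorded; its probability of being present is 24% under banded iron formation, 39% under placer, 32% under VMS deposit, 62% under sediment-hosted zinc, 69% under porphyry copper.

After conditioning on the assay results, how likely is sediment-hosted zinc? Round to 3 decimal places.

Multiply each prior by the joint likelihood of the assay result pattern:
  banded iron formation: 0.05 × 0.26 × 0.23 × 0.24 = 0.0007176
  placer: 0.24 × 0.93 × 0.22 × 0.39 = 0.019151
  VMS deposit: 0.24 × 0.19 × 0.84 × 0.32 = 0.012257
  sediment-hosted zinc: 0.18 × 0.31 × 0.88 × 0.62 = 0.030444
  porphyry copper: 0.29 × 0.81 × 0.83 × 0.69 = 0.13453
Normalizing constant Z = 0.0007176 + 0.019151 + 0.012257 + 0.030444 + 0.13453 = 0.1971.
P(sediment-hosted zinc | evidence) = 0.030444 / 0.1971 ≈ 0.154.

0.154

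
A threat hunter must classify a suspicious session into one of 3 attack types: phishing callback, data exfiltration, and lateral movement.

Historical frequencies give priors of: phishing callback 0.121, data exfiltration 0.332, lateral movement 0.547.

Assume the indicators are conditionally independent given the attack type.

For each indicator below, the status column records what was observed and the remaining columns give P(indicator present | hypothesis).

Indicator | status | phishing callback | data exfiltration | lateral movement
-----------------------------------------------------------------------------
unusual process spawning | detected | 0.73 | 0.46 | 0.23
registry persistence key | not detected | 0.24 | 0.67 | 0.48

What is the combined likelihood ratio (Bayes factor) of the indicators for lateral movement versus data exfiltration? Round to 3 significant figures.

0.788

Joint likelihood of the indicator pattern under each hypothesis (using 1 − P(present | H) for each absent indicator):
  lateral movement: 0.23 × (1 − 0.48) = 0.1196
  data exfiltration: 0.46 × (1 − 0.67) = 0.1518
Bayes factor = 0.1196 / 0.1518 ≈ 0.788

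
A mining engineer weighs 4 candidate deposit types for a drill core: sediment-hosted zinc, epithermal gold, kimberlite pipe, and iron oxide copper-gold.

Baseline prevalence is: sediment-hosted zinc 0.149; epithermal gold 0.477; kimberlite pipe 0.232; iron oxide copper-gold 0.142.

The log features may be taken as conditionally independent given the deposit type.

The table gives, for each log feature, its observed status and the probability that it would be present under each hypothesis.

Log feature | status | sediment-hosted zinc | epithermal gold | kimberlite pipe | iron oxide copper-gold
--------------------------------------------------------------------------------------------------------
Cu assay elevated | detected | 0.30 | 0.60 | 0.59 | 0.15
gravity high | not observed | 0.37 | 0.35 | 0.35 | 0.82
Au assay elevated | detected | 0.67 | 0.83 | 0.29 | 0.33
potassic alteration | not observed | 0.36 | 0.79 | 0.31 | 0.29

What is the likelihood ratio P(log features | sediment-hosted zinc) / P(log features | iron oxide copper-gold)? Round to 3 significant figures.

Joint likelihood of the log feature pattern under each hypothesis (using 1 − P(present | H) for each absent log feature):
  sediment-hosted zinc: 0.30 × (1 − 0.37) × 0.67 × (1 − 0.36) = 0.081043
  iron oxide copper-gold: 0.15 × (1 − 0.82) × 0.33 × (1 − 0.29) = 0.0063261
Bayes factor = 0.081043 / 0.0063261 ≈ 12.8

12.8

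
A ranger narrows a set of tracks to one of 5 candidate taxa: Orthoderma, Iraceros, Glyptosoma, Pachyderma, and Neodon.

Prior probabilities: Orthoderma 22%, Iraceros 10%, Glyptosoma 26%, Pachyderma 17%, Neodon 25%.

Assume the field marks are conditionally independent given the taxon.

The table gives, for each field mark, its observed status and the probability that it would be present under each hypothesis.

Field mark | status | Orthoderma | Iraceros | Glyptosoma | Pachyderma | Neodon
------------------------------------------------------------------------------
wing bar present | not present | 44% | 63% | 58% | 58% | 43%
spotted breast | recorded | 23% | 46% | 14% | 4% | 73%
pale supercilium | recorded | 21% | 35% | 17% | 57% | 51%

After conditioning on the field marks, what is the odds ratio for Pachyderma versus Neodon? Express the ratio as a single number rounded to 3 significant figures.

0.0307

Posterior odds equal prior odds times the likelihood ratio; only the two competing hypotheses matter (using 1 − P(present | H) for each absent field mark).
  Pachyderma: 0.17 × (1 − 0.58) × 0.04 × 0.57 = 0.0016279
  Neodon: 0.25 × (1 − 0.43) × 0.73 × 0.51 = 0.053053
Odds(Pachyderma : Neodon) = 0.0016279 / 0.053053 ≈ 0.0307.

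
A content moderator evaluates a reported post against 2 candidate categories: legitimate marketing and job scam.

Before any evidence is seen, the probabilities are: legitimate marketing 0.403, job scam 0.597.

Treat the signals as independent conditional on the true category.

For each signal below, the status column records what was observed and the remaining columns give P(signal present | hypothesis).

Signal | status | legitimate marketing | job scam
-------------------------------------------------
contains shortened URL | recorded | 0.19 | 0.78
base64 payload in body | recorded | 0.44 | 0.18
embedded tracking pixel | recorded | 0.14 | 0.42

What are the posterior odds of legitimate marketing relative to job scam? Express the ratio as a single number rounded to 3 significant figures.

Posterior odds equal prior odds times the likelihood ratio; only the two competing hypotheses matter.
  legitimate marketing: 0.403 × 0.19 × 0.44 × 0.14 = 0.0047167
  job scam: 0.597 × 0.78 × 0.18 × 0.42 = 0.035204
Odds(legitimate marketing : job scam) = 0.0047167 / 0.035204 ≈ 0.134.

0.134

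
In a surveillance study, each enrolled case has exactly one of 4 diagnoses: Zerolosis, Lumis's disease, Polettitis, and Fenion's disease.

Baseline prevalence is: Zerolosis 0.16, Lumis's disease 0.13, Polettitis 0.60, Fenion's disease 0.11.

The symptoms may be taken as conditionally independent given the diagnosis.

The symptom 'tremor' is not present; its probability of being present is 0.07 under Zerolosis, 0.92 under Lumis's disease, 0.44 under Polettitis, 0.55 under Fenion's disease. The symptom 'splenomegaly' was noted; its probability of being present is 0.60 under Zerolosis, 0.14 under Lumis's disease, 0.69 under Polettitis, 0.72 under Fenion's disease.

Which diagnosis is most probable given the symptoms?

Multiply each prior by the joint likelihood of the symptom pattern (using 1 − P(present | H) for each absent symptom):
  Zerolosis: 0.16 × (1 − 0.07) × 0.60 = 0.08928
  Lumis's disease: 0.13 × (1 − 0.92) × 0.14 = 0.001456
  Polettitis: 0.60 × (1 − 0.44) × 0.69 = 0.23184
  Fenion's disease: 0.11 × (1 − 0.55) × 0.72 = 0.03564
The unnormalized weights sum to 0.35822.
P(Zerolosis | evidence) ≈ 0.08928 / 0.35822 ≈ 0.249
P(Lumis's disease | evidence) ≈ 0.001456 / 0.35822 ≈ 0.004
P(Polettitis | evidence) ≈ 0.23184 / 0.35822 ≈ 0.647
P(Fenion's disease | evidence) ≈ 0.03564 / 0.35822 ≈ 0.099
The largest is 0.647, so Polettitis is most probable.

Polettitis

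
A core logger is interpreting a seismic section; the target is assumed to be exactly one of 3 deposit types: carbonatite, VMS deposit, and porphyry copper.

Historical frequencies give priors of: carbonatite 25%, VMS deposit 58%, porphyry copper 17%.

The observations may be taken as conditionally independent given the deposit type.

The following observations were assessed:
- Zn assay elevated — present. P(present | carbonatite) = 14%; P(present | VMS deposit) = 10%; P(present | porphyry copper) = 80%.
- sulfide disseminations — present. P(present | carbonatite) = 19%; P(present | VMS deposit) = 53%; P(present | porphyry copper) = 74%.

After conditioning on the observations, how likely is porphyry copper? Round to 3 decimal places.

Multiply each prior by the joint likelihood of the evidence pattern:
  carbonatite: 0.25 × 0.14 × 0.19 = 0.00665
  VMS deposit: 0.58 × 0.10 × 0.53 = 0.03074
  porphyry copper: 0.17 × 0.80 × 0.74 = 0.10064
Normalizing constant Z = 0.00665 + 0.03074 + 0.10064 = 0.13803.
P(porphyry copper | evidence) = 0.10064 / 0.13803 ≈ 0.729.

0.729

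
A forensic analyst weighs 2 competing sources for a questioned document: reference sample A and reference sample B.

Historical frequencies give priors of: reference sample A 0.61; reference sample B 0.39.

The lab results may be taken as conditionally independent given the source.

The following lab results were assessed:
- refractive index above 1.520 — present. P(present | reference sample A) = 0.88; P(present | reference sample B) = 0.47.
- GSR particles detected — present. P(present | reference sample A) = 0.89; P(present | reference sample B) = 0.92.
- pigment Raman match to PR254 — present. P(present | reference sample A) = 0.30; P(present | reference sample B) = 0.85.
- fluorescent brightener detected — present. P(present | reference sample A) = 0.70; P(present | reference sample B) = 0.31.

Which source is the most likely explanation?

Multiply each prior by the joint likelihood of the lab result pattern:
  reference sample A: 0.61 × 0.88 × 0.89 × 0.30 × 0.70 = 0.10033
  reference sample B: 0.39 × 0.47 × 0.92 × 0.85 × 0.31 = 0.044436
Marginal likelihood of the evidence = 0.14476.
P(reference sample A | evidence) ≈ 0.10033 / 0.14476 ≈ 0.693
P(reference sample B | evidence) ≈ 0.044436 / 0.14476 ≈ 0.307
The largest is 0.693, so reference sample A is most probable.

reference sample A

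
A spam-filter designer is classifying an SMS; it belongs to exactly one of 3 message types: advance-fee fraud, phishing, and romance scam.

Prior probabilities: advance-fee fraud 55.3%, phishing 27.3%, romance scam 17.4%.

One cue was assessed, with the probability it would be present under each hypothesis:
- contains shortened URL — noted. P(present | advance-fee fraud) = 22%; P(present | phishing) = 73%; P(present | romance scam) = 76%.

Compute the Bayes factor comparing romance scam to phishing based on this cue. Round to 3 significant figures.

Likelihood of this cue under each hypothesis:
  romance scam: 0.76
  phishing: 0.73
Bayes factor = 0.76 / 0.73 ≈ 1.04

1.04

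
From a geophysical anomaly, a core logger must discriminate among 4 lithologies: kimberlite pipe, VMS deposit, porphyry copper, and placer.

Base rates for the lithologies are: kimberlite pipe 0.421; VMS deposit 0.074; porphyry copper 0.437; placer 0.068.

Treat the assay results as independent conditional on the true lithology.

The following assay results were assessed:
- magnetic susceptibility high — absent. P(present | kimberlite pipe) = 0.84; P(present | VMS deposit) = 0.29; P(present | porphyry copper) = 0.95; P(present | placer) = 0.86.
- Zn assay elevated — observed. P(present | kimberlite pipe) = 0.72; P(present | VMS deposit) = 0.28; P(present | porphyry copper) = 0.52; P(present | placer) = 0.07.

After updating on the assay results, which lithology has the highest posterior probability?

Multiply each prior by the joint likelihood of the assay result pattern (using 1 − P(present | H) for each absent assay result):
  kimberlite pipe: 0.421 × (1 − 0.84) × 0.72 = 0.048499
  VMS deposit: 0.074 × (1 − 0.29) × 0.28 = 0.014711
  porphyry copper: 0.437 × (1 − 0.95) × 0.52 = 0.011362
  placer: 0.068 × (1 − 0.86) × 0.07 = 0.0006664
Marginal likelihood of the evidence = 0.075239.
P(kimberlite pipe | evidence) ≈ 0.048499 / 0.075239 ≈ 0.645
P(VMS deposit | evidence) ≈ 0.014711 / 0.075239 ≈ 0.196
P(porphyry copper | evidence) ≈ 0.011362 / 0.075239 ≈ 0.151
P(placer | evidence) ≈ 0.0006664 / 0.075239 ≈ 0.009
The largest is 0.645, so kimberlite pipe is most probable.

kimberlite pipe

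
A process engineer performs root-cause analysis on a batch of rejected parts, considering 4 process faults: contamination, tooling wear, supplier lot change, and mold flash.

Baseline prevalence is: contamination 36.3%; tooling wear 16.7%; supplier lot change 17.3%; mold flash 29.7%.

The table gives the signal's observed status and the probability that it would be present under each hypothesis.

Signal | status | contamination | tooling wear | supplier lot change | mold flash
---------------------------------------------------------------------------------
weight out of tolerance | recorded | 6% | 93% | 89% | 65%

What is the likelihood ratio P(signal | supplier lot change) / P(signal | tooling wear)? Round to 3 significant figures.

Likelihood of this signal under each hypothesis:
  supplier lot change: 0.89
  tooling wear: 0.93
Bayes factor = 0.89 / 0.93 ≈ 0.957

0.957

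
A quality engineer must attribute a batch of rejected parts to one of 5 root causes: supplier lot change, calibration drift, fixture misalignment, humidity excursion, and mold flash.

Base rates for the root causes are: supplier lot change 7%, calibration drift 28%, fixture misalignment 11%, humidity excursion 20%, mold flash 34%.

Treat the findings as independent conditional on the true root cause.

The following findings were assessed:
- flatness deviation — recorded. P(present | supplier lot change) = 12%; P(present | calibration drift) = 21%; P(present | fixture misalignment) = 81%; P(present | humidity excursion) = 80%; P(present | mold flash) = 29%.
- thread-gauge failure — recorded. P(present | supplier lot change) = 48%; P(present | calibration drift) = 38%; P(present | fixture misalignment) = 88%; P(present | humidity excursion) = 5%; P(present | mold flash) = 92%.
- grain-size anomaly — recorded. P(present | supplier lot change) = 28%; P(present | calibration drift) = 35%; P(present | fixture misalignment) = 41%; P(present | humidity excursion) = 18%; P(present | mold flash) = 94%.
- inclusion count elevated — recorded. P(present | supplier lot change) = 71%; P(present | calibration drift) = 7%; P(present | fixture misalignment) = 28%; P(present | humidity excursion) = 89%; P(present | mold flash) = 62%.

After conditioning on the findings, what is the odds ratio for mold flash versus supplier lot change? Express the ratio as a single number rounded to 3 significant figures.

Unnormalized posterior weight (prior times the finding likelihoods) for each of the two hypotheses:
  mold flash: 0.34 × 0.29 × 0.92 × 0.94 × 0.62 = 0.052867
  supplier lot change: 0.07 × 0.12 × 0.48 × 0.28 × 0.71 = 0.00080156
Posterior odds = 0.052867 / 0.00080156 ≈ 66.0.

66.0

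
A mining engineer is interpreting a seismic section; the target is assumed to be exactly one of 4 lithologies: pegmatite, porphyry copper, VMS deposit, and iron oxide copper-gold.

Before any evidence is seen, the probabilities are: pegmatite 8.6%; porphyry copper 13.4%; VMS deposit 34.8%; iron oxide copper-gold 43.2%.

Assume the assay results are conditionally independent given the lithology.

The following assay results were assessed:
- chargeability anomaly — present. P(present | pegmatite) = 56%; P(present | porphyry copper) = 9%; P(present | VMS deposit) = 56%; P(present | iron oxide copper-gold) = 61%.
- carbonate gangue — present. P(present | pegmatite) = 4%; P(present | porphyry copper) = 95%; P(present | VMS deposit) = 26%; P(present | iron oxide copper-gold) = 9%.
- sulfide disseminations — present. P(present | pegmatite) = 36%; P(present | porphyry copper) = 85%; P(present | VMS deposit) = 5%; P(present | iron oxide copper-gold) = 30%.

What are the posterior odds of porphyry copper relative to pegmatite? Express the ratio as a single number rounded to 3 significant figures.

Unnormalized posterior weight (prior times the assay result likelihoods) for each of the two hypotheses:
  porphyry copper: 0.134 × 0.09 × 0.95 × 0.85 = 0.0097384
  pegmatite: 0.086 × 0.56 × 0.04 × 0.36 = 0.0006935
Odds(porphyry copper : pegmatite) = 0.0097384 / 0.0006935 ≈ 14.0.

14.0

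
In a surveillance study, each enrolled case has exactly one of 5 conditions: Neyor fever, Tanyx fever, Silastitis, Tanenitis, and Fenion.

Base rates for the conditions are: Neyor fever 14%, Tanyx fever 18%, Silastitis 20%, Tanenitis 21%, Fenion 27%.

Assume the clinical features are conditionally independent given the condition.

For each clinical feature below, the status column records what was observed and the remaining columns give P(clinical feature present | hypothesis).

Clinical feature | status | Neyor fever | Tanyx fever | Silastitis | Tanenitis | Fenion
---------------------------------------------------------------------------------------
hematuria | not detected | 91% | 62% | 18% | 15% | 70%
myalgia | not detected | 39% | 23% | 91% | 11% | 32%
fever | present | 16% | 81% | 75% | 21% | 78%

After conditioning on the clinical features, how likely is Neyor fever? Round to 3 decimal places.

0.009

By Bayes' rule with conditional independence, the unnormalized weight for each hypothesis is prior × ∏ likelihoods (using 1 − P(present | H) for each absent clinical feature):
  Neyor fever: 0.14 × (1 − 0.91) × (1 − 0.39) × 0.16 = 0.0012298
  Tanyx fever: 0.18 × (1 − 0.62) × (1 − 0.23) × 0.81 = 0.042661
  Silastitis: 0.20 × (1 − 0.18) × (1 − 0.91) × 0.75 = 0.01107
  Tanenitis: 0.21 × (1 − 0.15) × (1 − 0.11) × 0.21 = 0.033362
  Fenion: 0.27 × (1 − 0.70) × (1 − 0.32) × 0.78 = 0.042962
The unnormalized weights sum to 0.13128.
P(Neyor fever | evidence) = 0.0012298 / 0.13128 ≈ 0.009.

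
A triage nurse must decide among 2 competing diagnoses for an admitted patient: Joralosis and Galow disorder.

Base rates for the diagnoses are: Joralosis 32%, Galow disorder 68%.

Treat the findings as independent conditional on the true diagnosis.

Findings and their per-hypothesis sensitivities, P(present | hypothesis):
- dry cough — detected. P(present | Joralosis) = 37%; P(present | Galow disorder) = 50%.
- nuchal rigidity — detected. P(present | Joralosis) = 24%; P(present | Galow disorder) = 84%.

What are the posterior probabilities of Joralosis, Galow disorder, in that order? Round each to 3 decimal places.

0.090, 0.910

Multiply each prior by the joint likelihood of the evidence pattern:
  Joralosis: 0.32 × 0.37 × 0.24 = 0.028416
  Galow disorder: 0.68 × 0.50 × 0.84 = 0.2856
Normalizing constant Z = 0.028416 + 0.2856 = 0.31402.
P(Joralosis | evidence) = 0.028416 / 0.31402 ≈ 0.090
P(Galow disorder | evidence) = 0.2856 / 0.31402 ≈ 0.910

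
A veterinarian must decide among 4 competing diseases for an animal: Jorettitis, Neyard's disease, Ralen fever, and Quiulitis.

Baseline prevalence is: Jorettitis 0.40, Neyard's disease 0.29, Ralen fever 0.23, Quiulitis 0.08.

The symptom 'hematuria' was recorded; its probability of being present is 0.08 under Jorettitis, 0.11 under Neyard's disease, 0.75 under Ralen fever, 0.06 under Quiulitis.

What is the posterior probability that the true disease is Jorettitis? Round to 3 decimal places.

For each hypothesis, the unnormalized posterior weight is prior × likelihood:
  Jorettitis: 0.40 × 0.08 = 0.032
  Neyard's disease: 0.29 × 0.11 = 0.0319
  Ralen fever: 0.23 × 0.75 = 0.1725
  Quiulitis: 0.08 × 0.06 = 0.0048
The unnormalized weights sum to 0.2412.
P(Jorettitis | evidence) = 0.032 / 0.2412 ≈ 0.133.

0.133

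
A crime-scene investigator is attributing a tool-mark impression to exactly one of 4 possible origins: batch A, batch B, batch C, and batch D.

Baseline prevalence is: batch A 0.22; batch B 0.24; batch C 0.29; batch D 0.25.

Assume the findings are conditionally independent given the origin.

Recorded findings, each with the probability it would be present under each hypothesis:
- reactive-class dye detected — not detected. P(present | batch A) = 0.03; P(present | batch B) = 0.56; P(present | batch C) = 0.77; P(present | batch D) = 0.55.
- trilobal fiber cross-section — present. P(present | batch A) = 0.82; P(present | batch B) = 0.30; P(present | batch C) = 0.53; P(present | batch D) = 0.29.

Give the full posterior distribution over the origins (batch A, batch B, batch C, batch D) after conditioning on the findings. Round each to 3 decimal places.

0.637, 0.115, 0.129, 0.119

For each hypothesis, the unnormalized posterior weight is prior × product of the finding likelihoods (using 1 − P(present | H) for each absent finding):
  batch A: 0.22 × (1 − 0.03) × 0.82 = 0.17499
  batch B: 0.24 × (1 − 0.56) × 0.30 = 0.03168
  batch C: 0.29 × (1 − 0.77) × 0.53 = 0.035351
  batch D: 0.25 × (1 − 0.55) × 0.29 = 0.032625
Marginal likelihood of the evidence = 0.27464.
P(batch A | evidence) = 0.17499 / 0.27464 ≈ 0.637
P(batch B | evidence) = 0.03168 / 0.27464 ≈ 0.115
P(batch C | evidence) = 0.035351 / 0.27464 ≈ 0.129
P(batch D | evidence) = 0.032625 / 0.27464 ≈ 0.119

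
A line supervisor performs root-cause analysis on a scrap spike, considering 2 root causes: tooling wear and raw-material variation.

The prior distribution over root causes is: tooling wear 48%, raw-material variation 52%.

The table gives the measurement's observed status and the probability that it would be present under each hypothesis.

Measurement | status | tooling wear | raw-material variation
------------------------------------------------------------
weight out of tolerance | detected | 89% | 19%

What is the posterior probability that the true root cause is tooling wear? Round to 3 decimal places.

By Bayes' rule, the unnormalized weight for each hypothesis is prior × likelihood:
  tooling wear: 0.48 × 0.89 = 0.4272
  raw-material variation: 0.52 × 0.19 = 0.0988
Normalizing constant Z = 0.4272 + 0.0988 = 0.526.
P(tooling wear | evidence) = 0.4272 / 0.526 ≈ 0.812.

0.812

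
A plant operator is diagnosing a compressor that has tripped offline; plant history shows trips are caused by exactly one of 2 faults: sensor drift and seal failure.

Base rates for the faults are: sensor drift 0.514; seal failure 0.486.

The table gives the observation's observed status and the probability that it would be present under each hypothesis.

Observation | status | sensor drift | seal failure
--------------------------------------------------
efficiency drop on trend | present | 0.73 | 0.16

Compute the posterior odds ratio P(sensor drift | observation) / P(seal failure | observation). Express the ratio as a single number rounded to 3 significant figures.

4.83

Posterior odds equal prior odds times the likelihood ratio; only the two competing hypotheses matter.
  sensor drift: 0.514 × 0.73 = 0.37522
  seal failure: 0.486 × 0.16 = 0.07776
Odds(sensor drift : seal failure) = 0.37522 / 0.07776 ≈ 4.83.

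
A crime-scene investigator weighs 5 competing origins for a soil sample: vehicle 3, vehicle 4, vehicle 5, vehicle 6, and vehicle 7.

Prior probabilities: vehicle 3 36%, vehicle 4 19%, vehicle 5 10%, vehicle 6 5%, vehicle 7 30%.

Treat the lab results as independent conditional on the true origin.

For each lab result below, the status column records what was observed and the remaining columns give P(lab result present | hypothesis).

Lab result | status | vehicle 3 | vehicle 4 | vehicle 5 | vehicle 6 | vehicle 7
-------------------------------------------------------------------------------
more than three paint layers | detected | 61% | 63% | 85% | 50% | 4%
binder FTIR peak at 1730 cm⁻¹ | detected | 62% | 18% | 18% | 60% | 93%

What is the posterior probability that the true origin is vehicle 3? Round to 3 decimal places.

0.684

By Bayes' rule with conditional independence, the unnormalized weight for each hypothesis is prior × ∏ likelihoods:
  vehicle 3: 0.36 × 0.61 × 0.62 = 0.13615
  vehicle 4: 0.19 × 0.63 × 0.18 = 0.021546
  vehicle 5: 0.10 × 0.85 × 0.18 = 0.0153
  vehicle 6: 0.05 × 0.50 × 0.60 = 0.015
  vehicle 7: 0.30 × 0.04 × 0.93 = 0.01116
Normalizing constant Z = 0.13615 + 0.021546 + 0.0153 + 0.015 + 0.01116 = 0.19916.
P(vehicle 3 | evidence) = 0.13615 / 0.19916 ≈ 0.684.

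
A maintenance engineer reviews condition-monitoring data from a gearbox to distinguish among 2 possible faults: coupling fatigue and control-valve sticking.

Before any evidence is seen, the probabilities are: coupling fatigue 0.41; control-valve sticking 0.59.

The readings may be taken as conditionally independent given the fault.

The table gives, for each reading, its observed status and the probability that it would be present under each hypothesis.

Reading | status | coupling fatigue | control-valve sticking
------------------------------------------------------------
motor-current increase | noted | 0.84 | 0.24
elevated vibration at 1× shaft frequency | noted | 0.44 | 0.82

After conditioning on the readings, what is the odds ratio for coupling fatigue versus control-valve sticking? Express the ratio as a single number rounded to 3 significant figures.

The normalizing constant cancels in an odds ratio, so compute prior × likelihood for the two hypotheses only:
  coupling fatigue: 0.41 × 0.84 × 0.44 = 0.15154
  control-valve sticking: 0.59 × 0.24 × 0.82 = 0.11611
Posterior odds = 0.15154 / 0.11611 ≈ 1.31.

1.31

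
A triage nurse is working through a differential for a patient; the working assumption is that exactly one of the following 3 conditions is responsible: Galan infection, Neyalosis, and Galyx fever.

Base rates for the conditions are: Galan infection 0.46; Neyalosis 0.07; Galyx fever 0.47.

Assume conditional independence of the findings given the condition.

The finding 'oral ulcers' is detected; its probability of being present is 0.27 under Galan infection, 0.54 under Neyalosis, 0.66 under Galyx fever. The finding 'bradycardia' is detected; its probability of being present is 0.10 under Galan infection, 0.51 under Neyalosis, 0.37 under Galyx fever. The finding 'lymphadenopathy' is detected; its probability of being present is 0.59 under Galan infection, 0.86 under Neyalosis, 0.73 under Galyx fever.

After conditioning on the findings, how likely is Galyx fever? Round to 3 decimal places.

By Bayes' rule with conditional independence, the unnormalized weight for each hypothesis is prior × ∏ likelihoods:
  Galan infection: 0.46 × 0.27 × 0.10 × 0.59 = 0.0073278
  Neyalosis: 0.07 × 0.54 × 0.51 × 0.86 = 0.016579
  Galyx fever: 0.47 × 0.66 × 0.37 × 0.73 = 0.083785
The unnormalized weights sum to 0.10769.
P(Galyx fever | evidence) = 0.083785 / 0.10769 ≈ 0.778.

0.778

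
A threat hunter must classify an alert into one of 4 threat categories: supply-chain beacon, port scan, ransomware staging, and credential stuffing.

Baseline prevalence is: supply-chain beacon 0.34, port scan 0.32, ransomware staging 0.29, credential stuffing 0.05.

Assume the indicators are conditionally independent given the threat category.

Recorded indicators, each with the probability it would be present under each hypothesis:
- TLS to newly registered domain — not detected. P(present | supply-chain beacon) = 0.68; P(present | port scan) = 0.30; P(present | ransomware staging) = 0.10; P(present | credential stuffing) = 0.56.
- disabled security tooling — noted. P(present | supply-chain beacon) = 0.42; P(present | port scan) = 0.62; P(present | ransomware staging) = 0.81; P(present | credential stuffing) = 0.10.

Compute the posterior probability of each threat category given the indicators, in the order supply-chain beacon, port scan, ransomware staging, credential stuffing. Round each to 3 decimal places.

0.115, 0.349, 0.531, 0.006

By Bayes' rule with conditional independence, the unnormalized weight for each hypothesis is prior × ∏ likelihoods (using 1 − P(present | H) for each absent indicator):
  supply-chain beacon: 0.34 × (1 − 0.68) × 0.42 = 0.045696
  port scan: 0.32 × (1 − 0.30) × 0.62 = 0.13888
  ransomware staging: 0.29 × (1 − 0.10) × 0.81 = 0.21141
  credential stuffing: 0.05 × (1 − 0.56) × 0.10 = 0.0022
Normalizing constant Z = 0.045696 + 0.13888 + 0.21141 + 0.0022 = 0.39819.
P(supply-chain beacon | evidence) = 0.045696 / 0.39819 ≈ 0.115
P(port scan | evidence) = 0.13888 / 0.39819 ≈ 0.349
P(ransomware staging | evidence) = 0.21141 / 0.39819 ≈ 0.531
P(credential stuffing | evidence) = 0.0022 / 0.39819 ≈ 0.006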